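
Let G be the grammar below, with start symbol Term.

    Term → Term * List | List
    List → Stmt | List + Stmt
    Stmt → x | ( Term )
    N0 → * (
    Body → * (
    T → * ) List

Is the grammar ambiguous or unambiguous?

Unambiguous

(N0, Body, T are unreachable from Term, so their rules don't affect L(Term).) The grammar is stratified — Term handles '*' (left-recursive), List handles '+', Stmt atoms. Each operator has a fixed associativity and precedence level, so every string has one parse.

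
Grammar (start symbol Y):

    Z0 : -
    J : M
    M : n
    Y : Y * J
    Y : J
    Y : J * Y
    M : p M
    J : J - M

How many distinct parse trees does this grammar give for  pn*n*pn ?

Parse trees for pn*n*pn:
  [Y [Y [Y [J [M p [M n]]]] * [J [M n]]] * [J [M p [M n]]]]
  [Y [Y [J [M p [M n]]] * [Y [J [M n]]]] * [J [M p [M n]]]]
  [Y [J [M p [M n]]] * [Y [Y [J [M n]]] * [J [M p [M n]]]]]
  [Y [J [M p [M n]]] * [Y [J [M n]] * [Y [J [M p [M n]]]]]]

4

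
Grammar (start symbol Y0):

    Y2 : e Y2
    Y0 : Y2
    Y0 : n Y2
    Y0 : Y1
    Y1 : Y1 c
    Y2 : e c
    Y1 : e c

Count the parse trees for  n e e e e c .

Parse trees for n e e e e c:
  [Y0 n [Y2 e [Y2 e [Y2 e [Y2 e c]]]]]

1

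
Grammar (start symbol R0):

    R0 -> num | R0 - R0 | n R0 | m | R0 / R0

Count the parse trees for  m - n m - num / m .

Parse trees for m - n m - num / m (showing first 6 of 9):
  [R0 [R0 m] - [R0 [R0 n [R0 m]] - [R0 [R0 num] / [R0 m]]]]
  [R0 [R0 m] - [R0 n [R0 [R0 m] - [R0 [R0 num] / [R0 m]]]]]
  [R0 [R0 m] - [R0 n [R0 [R0 [R0 m] - [R0 num]] / [R0 m]]]]
  [R0 [R0 m] - [R0 [R0 [R0 n [R0 m]] - [R0 num]] / [R0 m]]]
  [R0 [R0 m] - [R0 [R0 n [R0 [R0 m] - [R0 num]]] / [R0 m]]]
  [R0 [R0 [R0 m] - [R0 n [R0 m]]] - [R0 [R0 num] / [R0 m]]]

9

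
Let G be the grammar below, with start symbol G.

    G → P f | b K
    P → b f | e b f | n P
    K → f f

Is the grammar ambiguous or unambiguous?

Witness: b f f

Derivation 1: G ⇒ P f ⇒ b f f
Derivation 2: G ⇒ b K ⇒ b f f

Two distinct leftmost derivations for the same string.

Ambiguous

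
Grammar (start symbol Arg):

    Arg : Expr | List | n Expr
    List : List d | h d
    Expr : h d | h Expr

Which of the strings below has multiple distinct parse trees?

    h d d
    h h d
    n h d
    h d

h d d: 1 tree
h h d: 1 tree
n h d: 1 tree
h d: 2 trees

h d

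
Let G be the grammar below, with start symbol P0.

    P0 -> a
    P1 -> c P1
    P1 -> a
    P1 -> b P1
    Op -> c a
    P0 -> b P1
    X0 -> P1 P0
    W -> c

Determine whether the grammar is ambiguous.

Unambiguous

(X0, W, Op are unreachable from P0, so their rules don't affect L(P0).) Restricted to the reachable nonterminals, every rule has the form A → t or A → t B, and no two rules for the same A share a first terminal. The grammar encodes a DFA — one run per string.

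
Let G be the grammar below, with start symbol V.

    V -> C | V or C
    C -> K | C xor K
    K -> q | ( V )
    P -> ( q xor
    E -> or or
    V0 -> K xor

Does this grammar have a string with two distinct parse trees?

Only V, C, K are reachable from V; ignoring the rest: V → V or C | C  ;  C → C xor K | K  — a left-associative chain with K at the bottom. Each string factors uniquely by precedence.

Unambiguous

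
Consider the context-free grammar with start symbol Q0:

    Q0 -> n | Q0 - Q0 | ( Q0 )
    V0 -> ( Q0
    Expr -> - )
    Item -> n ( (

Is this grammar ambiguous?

Ambiguous

Witness: n - n - n

Derivation 1: Q0 ⇒ Q0 - Q0 ⇒ n - Q0 ⇒ n - Q0 - Q0 ⇒ n - n - Q0 ⇒ n - n - n
Derivation 2: Q0 ⇒ Q0 - Q0 ⇒ Q0 - Q0 - Q0 ⇒ n - Q0 - Q0 ⇒ n - n - Q0 ⇒ n - n - n

Two distinct leftmost derivations for the same string.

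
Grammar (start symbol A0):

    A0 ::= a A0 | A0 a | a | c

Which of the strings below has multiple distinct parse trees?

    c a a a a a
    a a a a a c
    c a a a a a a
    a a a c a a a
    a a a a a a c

c a a a a a: 1 tree
a a a a a c: 1 tree
c a a a a a a: 1 tree
a a a c a a a: 20 trees
a a a a a a c: 1 tree

a a a c a a a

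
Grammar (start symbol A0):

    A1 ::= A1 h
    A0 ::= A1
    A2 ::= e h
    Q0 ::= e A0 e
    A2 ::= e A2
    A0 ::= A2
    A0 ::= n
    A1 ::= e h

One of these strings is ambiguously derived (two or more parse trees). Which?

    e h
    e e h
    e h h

e h: 2 trees
e e h: 1 tree
e h h: 1 tree

e h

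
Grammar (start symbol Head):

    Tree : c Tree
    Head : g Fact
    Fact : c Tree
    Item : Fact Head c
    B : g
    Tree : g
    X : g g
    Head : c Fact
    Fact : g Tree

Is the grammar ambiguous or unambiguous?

(X, Item, B are unreachable from Head, so their rules don't affect L(Head).) Restricted to the reachable nonterminals, every rule has the form A → t or A → t B, and no two rules for the same A share a first terminal. The grammar encodes a DFA — one run per string.

Unambiguous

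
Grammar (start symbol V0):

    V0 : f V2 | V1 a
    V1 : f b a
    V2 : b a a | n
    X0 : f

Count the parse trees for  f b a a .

2

Parse trees for f b a a:
  [V0 f [V2 b a a]]
  [V0 [V1 f b a] a]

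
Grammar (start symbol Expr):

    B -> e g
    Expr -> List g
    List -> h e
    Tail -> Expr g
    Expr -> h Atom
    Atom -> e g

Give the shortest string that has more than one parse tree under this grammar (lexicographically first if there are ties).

h e g

length 3: h e g has 2 parse trees

Two derivations of h e g:
  Expr ⇒ List g ⇒ h e g
  Expr ⇒ h Atom ⇒ h e g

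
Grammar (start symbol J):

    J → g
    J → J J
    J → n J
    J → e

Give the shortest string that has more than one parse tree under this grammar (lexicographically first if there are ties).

e e e

length 1: no string has ≥2 trees
length 2: no string has ≥2 trees
length 3: e e e has 2 parse trees

Two derivations of e e e:
  J ⇒ J J ⇒ J J J ⇒ e J J ⇒ e e J ⇒ e e e
  J ⇒ J J ⇒ e J ⇒ e J J ⇒ e e J ⇒ e e e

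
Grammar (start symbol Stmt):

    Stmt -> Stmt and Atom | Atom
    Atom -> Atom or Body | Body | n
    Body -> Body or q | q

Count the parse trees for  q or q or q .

4

Parse trees for q or q or q:
  [Stmt [Atom [Atom [Body q]] or [Body [Body q] or q]]]
  [Stmt [Atom [Atom [Atom [Body q]] or [Body q]] or [Body q]]]
  [Stmt [Atom [Atom [Body [Body q] or q]] or [Body q]]]
  [Stmt [Atom [Body [Body [Body q] or q] or q]]]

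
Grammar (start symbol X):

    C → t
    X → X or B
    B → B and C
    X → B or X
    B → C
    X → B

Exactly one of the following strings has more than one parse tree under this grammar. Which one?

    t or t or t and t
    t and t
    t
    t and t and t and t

t or t or t and t

t or t or t and t: 4 trees
t and t: 1 tree
t: 1 tree
t and t and t and t: 1 tree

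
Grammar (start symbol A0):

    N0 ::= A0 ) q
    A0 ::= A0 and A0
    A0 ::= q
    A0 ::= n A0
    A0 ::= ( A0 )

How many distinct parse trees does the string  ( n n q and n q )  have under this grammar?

3

Parse trees for ( n n q and n q ):
  [A0 ( [A0 [A0 n [A0 n [A0 q]]] and [A0 n [A0 q]]] )]
  [A0 ( [A0 n [A0 [A0 n [A0 q]] and [A0 n [A0 q]]]] )]
  [A0 ( [A0 n [A0 n [A0 [A0 q] and [A0 n [A0 q]]]]] )]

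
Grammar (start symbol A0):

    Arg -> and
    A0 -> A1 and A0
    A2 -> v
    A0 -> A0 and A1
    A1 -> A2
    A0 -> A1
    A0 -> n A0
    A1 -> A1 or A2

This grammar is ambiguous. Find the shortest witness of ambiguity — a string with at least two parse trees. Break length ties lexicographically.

length 1: no string has ≥2 trees
length 2: no string has ≥2 trees
length 3: v and v has 2 parse trees

Two derivations of v and v:
  A0 ⇒ A1 and A0 ⇒ A2 and A0 ⇒ v and A0 ⇒ v and A1 ⇒ v and A2 ⇒ v and v
  A0 ⇒ A0 and A1 ⇒ A1 and A1 ⇒ A2 and A1 ⇒ v and A1 ⇒ v and A2 ⇒ v and v

v and v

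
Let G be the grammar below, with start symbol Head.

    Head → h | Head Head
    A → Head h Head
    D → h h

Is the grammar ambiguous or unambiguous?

Witness: h h h

Derivation 1: Head ⇒ Head Head ⇒ h Head ⇒ h Head Head ⇒ h h Head ⇒ h h h
Derivation 2: Head ⇒ Head Head ⇒ Head Head Head ⇒ h Head Head ⇒ h h Head ⇒ h h h

Two distinct leftmost derivations for the same string.

Ambiguous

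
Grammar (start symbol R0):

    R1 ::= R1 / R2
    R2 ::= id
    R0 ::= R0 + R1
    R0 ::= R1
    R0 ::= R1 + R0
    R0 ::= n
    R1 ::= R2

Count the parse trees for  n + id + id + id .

1

Parse trees for n + id + id + id:
  [R0 [R0 [R0 [R0 n] + [R1 [R2 id]]] + [R1 [R2 id]]] + [R1 [R2 id]]]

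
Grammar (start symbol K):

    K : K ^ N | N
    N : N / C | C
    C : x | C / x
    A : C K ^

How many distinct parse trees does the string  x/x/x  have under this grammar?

Parse trees for x/x/x:
  [K [N [N [C x]] / [C [C x] / x]]]
  [K [N [N [N [C x]] / [C x]] / [C x]]]
  [K [N [N [C [C x] / x]] / [C x]]]
  [K [N [C [C [C x] / x] / x]]]

4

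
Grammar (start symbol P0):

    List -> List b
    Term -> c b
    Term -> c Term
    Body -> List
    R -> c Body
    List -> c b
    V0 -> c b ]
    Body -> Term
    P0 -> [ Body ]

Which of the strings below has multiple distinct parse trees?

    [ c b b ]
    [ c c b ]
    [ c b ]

[ c b b ]: 1 tree
[ c c b ]: 1 tree
[ c b ]: 2 trees

[ c b ]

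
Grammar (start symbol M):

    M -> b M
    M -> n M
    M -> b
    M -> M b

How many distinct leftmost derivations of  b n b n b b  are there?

Parse trees for b n b n b b:
  [M b [M n [M b [M n [M b [M b]]]]]]
  [M b [M n [M b [M n [M [M b] b]]]]]
  [M b [M n [M b [M [M n [M b]] b]]]]
  [M b [M n [M [M b [M n [M b]]] b]]]
  [M b [M [M n [M b [M n [M b]]]] b]]
  [M [M b [M n [M b [M n [M b]]]]] b]

6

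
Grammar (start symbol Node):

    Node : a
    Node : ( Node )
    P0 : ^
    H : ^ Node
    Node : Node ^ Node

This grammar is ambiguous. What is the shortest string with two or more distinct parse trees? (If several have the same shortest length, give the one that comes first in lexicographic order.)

length 1: no string has ≥2 trees
length 3: no string has ≥2 trees
length 5: a ^ a ^ a has 2 parse trees

Two derivations of a ^ a ^ a:
  Node ⇒ Node ^ Node ⇒ a ^ Node ⇒ a ^ Node ^ Node ⇒ a ^ a ^ Node ⇒ a ^ a ^ a
  Node ⇒ Node ^ Node ⇒ Node ^ Node ^ Node ⇒ a ^ Node ^ Node ⇒ a ^ a ^ Node ⇒ a ^ a ^ a

a ^ a ^ a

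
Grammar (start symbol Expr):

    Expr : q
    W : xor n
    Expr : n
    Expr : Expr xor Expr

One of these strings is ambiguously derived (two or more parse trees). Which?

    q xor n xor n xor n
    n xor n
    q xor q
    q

q xor n xor n xor n: 5 trees
n xor n: 1 tree
q xor q: 1 tree
q: 1 tree

q xor n xor n xor n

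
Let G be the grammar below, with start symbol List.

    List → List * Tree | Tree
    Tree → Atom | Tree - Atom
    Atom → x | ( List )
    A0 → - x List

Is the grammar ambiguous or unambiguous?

Unambiguous

Only List, Tree, Atom are reachable from List; ignoring the rest: This is a standard precedence ladder (List over Tree over Atom), with each level left-recursive on its own operator ('*' at List, '-' at Tree). That structure is LR(1), hence unambiguous.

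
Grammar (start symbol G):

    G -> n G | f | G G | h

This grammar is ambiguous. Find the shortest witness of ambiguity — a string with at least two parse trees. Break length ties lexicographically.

length 1: no string has ≥2 trees
length 2: no string has ≥2 trees
length 3: f f f has 2 parse trees

Two derivations of f f f:
  G ⇒ G G ⇒ f G ⇒ f G G ⇒ f f G ⇒ f f f
  G ⇒ G G ⇒ G G G ⇒ f G G ⇒ f f G ⇒ f f f

f f f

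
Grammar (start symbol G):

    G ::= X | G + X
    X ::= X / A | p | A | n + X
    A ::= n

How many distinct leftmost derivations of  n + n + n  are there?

4

Parse trees for n + n + n:
  [G [X n + [X n + [X [A n]]]]]
  [G [G [X [A n]]] + [X n + [X [A n]]]]
  [G [G [X n + [X [A n]]]] + [X [A n]]]
  [G [G [G [X [A n]]] + [X [A n]]] + [X [A n]]]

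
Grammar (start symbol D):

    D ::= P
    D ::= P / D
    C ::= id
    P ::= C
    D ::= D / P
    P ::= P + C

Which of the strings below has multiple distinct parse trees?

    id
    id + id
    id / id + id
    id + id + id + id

id: 1 tree
id + id: 1 tree
id / id + id: 2 trees
id + id + id + id: 1 tree

id / id + id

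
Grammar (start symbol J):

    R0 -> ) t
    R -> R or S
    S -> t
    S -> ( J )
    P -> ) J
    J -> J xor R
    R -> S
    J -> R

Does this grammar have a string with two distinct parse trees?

Unambiguous

(P, R0 are unreachable from J, so their rules don't affect L(J).) This is a standard precedence ladder (J over R over S), with each level left-recursive on its own operator ('xor' at J, 'or' at R). That structure is LR(1), hence unambiguous.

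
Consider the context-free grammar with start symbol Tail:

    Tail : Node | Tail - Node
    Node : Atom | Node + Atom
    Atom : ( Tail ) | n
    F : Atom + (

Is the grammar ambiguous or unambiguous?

Only Tail, Node, Atom are reachable from Tail; ignoring the rest: Tail → Tail - Node | Node  ;  Node → Node + Atom | Atom  — a left-associative chain with Atom at the bottom. Each string factors uniquely by precedence.

Unambiguous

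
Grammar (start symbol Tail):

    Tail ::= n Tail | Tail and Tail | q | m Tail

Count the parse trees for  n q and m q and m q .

Parse trees for n q and m q and m q:
  [Tail n [Tail [Tail q] and [Tail [Tail m [Tail q]] and [Tail m [Tail q]]]]]
  [Tail n [Tail [Tail q] and [Tail m [Tail [Tail q] and [Tail m [Tail q]]]]]]
  [Tail n [Tail [Tail [Tail q] and [Tail m [Tail q]]] and [Tail m [Tail q]]]]
  [Tail [Tail n [Tail q]] and [Tail [Tail m [Tail q]] and [Tail m [Tail q]]]]
  [Tail [Tail n [Tail q]] and [Tail m [Tail [Tail q] and [Tail m [Tail q]]]]]
  [Tail [Tail n [Tail [Tail q] and [Tail m [Tail q]]]] and [Tail m [Tail q]]]
  [Tail [Tail [Tail n [Tail q]] and [Tail m [Tail q]]] and [Tail m [Tail q]]]

7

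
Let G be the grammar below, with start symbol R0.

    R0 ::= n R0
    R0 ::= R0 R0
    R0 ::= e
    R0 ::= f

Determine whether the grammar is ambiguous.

Ambiguous

Witness: e e e

Derivation 1: R0 ⇒ R0 R0 ⇒ R0 R0 R0 ⇒ e R0 R0 ⇒ e e R0 ⇒ e e e
Derivation 2: R0 ⇒ R0 R0 ⇒ e R0 ⇒ e R0 R0 ⇒ e e R0 ⇒ e e e

Two distinct leftmost derivations for the same string.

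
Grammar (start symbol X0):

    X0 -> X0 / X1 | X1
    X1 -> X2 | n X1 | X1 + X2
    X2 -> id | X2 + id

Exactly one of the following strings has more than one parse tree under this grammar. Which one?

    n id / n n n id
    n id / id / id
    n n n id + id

n id / n n n id: 1 tree
n id / id / id: 1 tree
n n n id + id: 5 trees

n n n id + id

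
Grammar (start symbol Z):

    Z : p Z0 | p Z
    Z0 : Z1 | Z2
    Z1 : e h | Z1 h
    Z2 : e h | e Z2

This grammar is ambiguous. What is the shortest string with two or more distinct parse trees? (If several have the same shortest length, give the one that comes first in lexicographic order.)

p e h

length 3: p e h has 2 parse trees

Two derivations of p e h:
  Z ⇒ p Z0 ⇒ p Z1 ⇒ p e h
  Z ⇒ p Z0 ⇒ p Z2 ⇒ p e h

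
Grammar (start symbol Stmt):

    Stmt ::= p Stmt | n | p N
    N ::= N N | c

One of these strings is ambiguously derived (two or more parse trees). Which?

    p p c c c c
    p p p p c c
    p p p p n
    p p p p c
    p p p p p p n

p p c c c c: 5 trees
p p p p c c: 1 tree
p p p p n: 1 tree
p p p p c: 1 tree
p p p p p p n: 1 tree

p p c c c c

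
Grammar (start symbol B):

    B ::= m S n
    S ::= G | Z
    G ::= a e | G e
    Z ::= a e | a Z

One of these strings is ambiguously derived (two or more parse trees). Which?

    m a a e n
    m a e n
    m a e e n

m a e n

m a a e n: 1 tree
m a e n: 2 trees
m a e e n: 1 tree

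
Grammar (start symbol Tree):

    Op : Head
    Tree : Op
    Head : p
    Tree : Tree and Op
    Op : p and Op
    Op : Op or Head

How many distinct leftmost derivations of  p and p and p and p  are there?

Parse trees for p and p and p and p:
  [Tree [Op p and [Op p and [Op p and [Op [Head p]]]]]]
  [Tree [Tree [Op [Head p]]] and [Op p and [Op p and [Op [Head p]]]]]
  [Tree [Tree [Op p and [Op [Head p]]]] and [Op p and [Op [Head p]]]]
  [Tree [Tree [Tree [Op [Head p]]] and [Op [Head p]]] and [Op p and [Op [Head p]]]]
  [Tree [Tree [Op p and [Op p and [Op [Head p]]]]] and [Op [Head p]]]
  [Tree [Tree [Tree [Op [Head p]]] and [Op p and [Op [Head p]]]] and [Op [Head p]]]
  [Tree [Tree [Tree [Op p and [Op [Head p]]]] and [Op [Head p]]] and [Op [Head p]]]
  [Tree [Tree [Tree [Tree [Op [Head p]]] and [Op [Head p]]] and [Op [Head p]]] and [Op [Head p]]]

8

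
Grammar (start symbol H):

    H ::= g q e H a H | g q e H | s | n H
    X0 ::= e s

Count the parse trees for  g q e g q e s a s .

2

Parse trees for g q e g q e s a s:
  [H g q e [H g q e [H s]] a [H s]]
  [H g q e [H g q e [H s] a [H s]]]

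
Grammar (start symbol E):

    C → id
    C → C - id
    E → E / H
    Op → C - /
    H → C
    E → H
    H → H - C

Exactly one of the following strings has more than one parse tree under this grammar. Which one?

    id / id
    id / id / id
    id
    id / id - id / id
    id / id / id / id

id / id - id / id

id / id: 1 tree
id / id / id: 1 tree
id: 1 tree
id / id - id / id: 2 trees
id / id / id / id: 1 tree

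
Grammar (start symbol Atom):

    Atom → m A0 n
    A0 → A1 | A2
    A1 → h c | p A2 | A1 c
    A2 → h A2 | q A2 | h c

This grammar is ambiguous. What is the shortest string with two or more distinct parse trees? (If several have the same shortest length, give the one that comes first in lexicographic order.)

m h c n

length 4: m h c n has 2 parse trees

Two derivations of m h c n:
  Atom ⇒ m A0 n ⇒ m A1 n ⇒ m h c n
  Atom ⇒ m A0 n ⇒ m A2 n ⇒ m h c n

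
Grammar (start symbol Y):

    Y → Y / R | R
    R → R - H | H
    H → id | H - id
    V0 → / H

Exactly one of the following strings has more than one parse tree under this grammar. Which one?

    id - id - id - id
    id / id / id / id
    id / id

id - id - id - id

id - id - id - id: 8 trees
id / id / id / id: 1 tree
id / id: 1 tree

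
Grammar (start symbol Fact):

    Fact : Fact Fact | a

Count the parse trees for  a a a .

2

Parse trees for a a a:
  [Fact [Fact a] [Fact [Fact a] [Fact a]]]
  [Fact [Fact [Fact a] [Fact a]] [Fact a]]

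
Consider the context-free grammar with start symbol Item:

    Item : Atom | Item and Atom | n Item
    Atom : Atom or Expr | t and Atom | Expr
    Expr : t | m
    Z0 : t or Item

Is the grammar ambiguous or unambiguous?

Ambiguous

Witness: t and m

Derivation 1: Item ⇒ Atom ⇒ t and Atom ⇒ t and Expr ⇒ t and m
Derivation 2: Item ⇒ Item and Atom ⇒ Atom and Atom ⇒ Expr and Atom ⇒ t and Atom ⇒ t and Expr ⇒ t and m

Two distinct leftmost derivations for the same string.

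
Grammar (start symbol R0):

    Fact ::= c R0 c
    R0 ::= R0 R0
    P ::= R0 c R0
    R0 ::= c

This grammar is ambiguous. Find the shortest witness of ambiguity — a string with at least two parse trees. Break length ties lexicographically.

c c c

length 1: no string has ≥2 trees
length 2: no string has ≥2 trees
length 3: c c c has 2 parse trees

Two derivations of c c c:
  R0 ⇒ R0 R0 ⇒ R0 R0 R0 ⇒ c R0 R0 ⇒ c c R0 ⇒ c c c
  R0 ⇒ R0 R0 ⇒ c R0 ⇒ c R0 R0 ⇒ c c R0 ⇒ c c c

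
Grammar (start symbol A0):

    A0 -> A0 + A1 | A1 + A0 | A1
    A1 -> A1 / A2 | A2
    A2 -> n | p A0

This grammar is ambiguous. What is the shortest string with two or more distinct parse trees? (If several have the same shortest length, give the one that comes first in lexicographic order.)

length 1: no string has ≥2 trees
length 2: no string has ≥2 trees
length 3: n + n has 2 parse trees

Two derivations of n + n:
  A0 ⇒ A0 + A1 ⇒ A1 + A1 ⇒ A2 + A1 ⇒ n + A1 ⇒ n + A2 ⇒ n + n
  A0 ⇒ A1 + A0 ⇒ A2 + A0 ⇒ n + A0 ⇒ n + A1 ⇒ n + A2 ⇒ n + n

n + n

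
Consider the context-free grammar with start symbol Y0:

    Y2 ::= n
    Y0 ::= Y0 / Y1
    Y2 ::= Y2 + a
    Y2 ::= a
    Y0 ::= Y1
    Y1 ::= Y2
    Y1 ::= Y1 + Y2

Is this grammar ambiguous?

Witness: a + a

Derivation 1: Y0 ⇒ Y1 ⇒ Y2 ⇒ Y2 + a ⇒ a + a
Derivation 2: Y0 ⇒ Y1 ⇒ Y1 + Y2 ⇒ Y2 + Y2 ⇒ a + Y2 ⇒ a + a

Two distinct leftmost derivations for the same string.

Ambiguous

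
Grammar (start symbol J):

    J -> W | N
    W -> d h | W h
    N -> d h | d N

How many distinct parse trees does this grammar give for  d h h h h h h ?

1

Parse trees for d h h h h h h:
  [J [W [W [W [W [W [W d h] h] h] h] h] h]]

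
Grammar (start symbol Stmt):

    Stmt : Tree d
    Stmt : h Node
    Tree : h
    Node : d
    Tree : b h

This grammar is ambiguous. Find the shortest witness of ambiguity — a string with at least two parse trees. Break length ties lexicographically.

h d

length 2: h d has 2 parse trees

Two derivations of h d:
  Stmt ⇒ Tree d ⇒ h d
  Stmt ⇒ h Node ⇒ h d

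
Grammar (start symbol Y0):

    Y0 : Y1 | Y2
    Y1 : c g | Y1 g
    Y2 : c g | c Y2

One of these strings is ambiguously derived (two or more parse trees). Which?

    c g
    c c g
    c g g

c g

c g: 2 trees
c c g: 1 tree
c g g: 1 tree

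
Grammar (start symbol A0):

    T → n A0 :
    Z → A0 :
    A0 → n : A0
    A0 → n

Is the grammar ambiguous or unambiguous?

(Z, T are unreachable from A0, so their rules don't affect L(A0).) Right-recursive list with a separator: after each atom, whether the separator follows determines the rule. One parse per string.

Unambiguous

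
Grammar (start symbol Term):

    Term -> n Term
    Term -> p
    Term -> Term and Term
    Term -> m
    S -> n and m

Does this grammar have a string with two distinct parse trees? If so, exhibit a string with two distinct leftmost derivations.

Witness: n m and m

Derivation 1: Term ⇒ n Term ⇒ n Term and Term ⇒ n m and Term ⇒ n m and m
Derivation 2: Term ⇒ Term and Term ⇒ n Term and Term ⇒ n m and Term ⇒ n m and m

Two distinct leftmost derivations for the same string.

Ambiguous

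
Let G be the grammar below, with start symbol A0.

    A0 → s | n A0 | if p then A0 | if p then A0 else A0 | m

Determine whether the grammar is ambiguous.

Ambiguous

Witness: if p then if p then m else m

Derivation 1: A0 ⇒ if p then A0 ⇒ if p then if p then A0 else A0 ⇒ if p then if p then m else A0 ⇒ if p then if p then m else m
Derivation 2: A0 ⇒ if p then A0 else A0 ⇒ if p then if p then A0 else A0 ⇒ if p then if p then m else A0 ⇒ if p then if p then m else m

Two distinct leftmost derivations for the same string.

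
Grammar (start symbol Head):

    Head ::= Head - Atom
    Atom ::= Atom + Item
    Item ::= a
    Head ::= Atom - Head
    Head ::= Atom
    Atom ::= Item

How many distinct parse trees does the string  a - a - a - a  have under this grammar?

Parse trees for a - a - a - a:
  [Head [Head [Head [Head [Atom [Item a]]] - [Atom [Item a]]] - [Atom [Item a]]] - [Atom [Item a]]]
  [Head [Head [Head [Atom [Item a]] - [Head [Atom [Item a]]]] - [Atom [Item a]]] - [Atom [Item a]]]
  [Head [Head [Atom [Item a]] - [Head [Head [Atom [Item a]]] - [Atom [Item a]]]] - [Atom [Item a]]]
  [Head [Head [Atom [Item a]] - [Head [Atom [Item a]] - [Head [Atom [Item a]]]]] - [Atom [Item a]]]
  [Head [Atom [Item a]] - [Head [Head [Head [Atom [Item a]]] - [Atom [Item a]]] - [Atom [Item a]]]]
  [Head [Atom [Item a]] - [Head [Head [Atom [Item a]] - [Head [Atom [Item a]]]] - [Atom [Item a]]]]
  [Head [Atom [Item a]] - [Head [Atom [Item a]] - [Head [Head [Atom [Item a]]] - [Atom [Item a]]]]]
  [Head [Atom [Item a]] - [Head [Atom [Item a]] - [Head [Atom [Item a]] - [Head [Atom [Item a]]]]]]

8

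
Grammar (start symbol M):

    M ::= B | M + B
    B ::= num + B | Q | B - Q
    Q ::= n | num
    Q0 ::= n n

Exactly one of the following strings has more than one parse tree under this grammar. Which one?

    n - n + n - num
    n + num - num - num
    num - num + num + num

num - num + num + num

n - n + n - num: 1 tree
n + num - num - num: 1 tree
num - num + num + num: 2 trees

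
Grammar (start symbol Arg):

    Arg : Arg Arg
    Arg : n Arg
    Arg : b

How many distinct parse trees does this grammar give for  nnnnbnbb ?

25

Parse trees for nnnnbnbb (showing first 6 of 25):
  [Arg [Arg n [Arg n [Arg n [Arg n [Arg b]]]]] [Arg [Arg n [Arg b]] [Arg b]]]
  [Arg [Arg n [Arg n [Arg n [Arg n [Arg b]]]]] [Arg n [Arg [Arg b] [Arg b]]]]
  [Arg [Arg [Arg n [Arg n [Arg n [Arg n [Arg b]]]]] [Arg n [Arg b]]] [Arg b]]
  [Arg [Arg n [Arg [Arg n [Arg n [Arg n [Arg b]]]] [Arg n [Arg b]]]] [Arg b]]
  [Arg [Arg n [Arg n [Arg [Arg n [Arg n [Arg b]]] [Arg n [Arg b]]]]] [Arg b]]
  [Arg [Arg n [Arg n [Arg n [Arg [Arg n [Arg b]] [Arg n [Arg b]]]]]] [Arg b]]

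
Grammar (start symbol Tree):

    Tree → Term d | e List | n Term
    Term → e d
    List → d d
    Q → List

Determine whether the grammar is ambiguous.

Witness: e d d

Derivation 1: Tree ⇒ Term d ⇒ e d d
Derivation 2: Tree ⇒ e List ⇒ e d d

Two distinct leftmost derivations for the same string.

Ambiguous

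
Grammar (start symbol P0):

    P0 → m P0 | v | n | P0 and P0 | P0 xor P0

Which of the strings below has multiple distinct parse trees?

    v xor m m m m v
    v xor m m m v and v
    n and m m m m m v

v xor m m m v and v

v xor m m m m v: 1 tree
v xor m m m v and v: 5 trees
n and m m m m m v: 1 tree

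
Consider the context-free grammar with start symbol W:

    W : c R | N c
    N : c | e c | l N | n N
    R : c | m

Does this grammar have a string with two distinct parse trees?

Ambiguous

Witness: c c

Derivation 1: W ⇒ c R ⇒ c c
Derivation 2: W ⇒ N c ⇒ c c

Two distinct leftmost derivations for the same string.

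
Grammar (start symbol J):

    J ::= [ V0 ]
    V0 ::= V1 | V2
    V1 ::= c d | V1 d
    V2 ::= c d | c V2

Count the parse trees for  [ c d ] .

2

Parse trees for [ c d ]:
  [J [ [V0 [V1 c d]] ]]
  [J [ [V0 [V2 c d]] ]]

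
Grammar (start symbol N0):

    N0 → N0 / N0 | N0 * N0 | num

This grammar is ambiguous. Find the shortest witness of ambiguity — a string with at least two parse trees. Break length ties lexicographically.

length 1: no string has ≥2 trees
length 3: no string has ≥2 trees
length 5: num * num * num has 2 parse trees

Two derivations of num * num * num:
  N0 ⇒ N0 * N0 ⇒ N0 * N0 * N0 ⇒ num * N0 * N0 ⇒ num * num * N0 ⇒ num * num * num
  N0 ⇒ N0 * N0 ⇒ num * N0 ⇒ num * N0 * N0 ⇒ num * num * N0 ⇒ num * num * num

num * num * num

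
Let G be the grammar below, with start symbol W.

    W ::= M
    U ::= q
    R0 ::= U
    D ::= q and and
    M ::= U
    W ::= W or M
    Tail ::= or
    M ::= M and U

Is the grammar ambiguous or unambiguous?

(D, Tail, R0 are unreachable from W, so their rules don't affect L(W).) W → W or M | M  ;  M → M and U | U  — a left-associative chain with U at the bottom. Each string factors uniquely by precedence.

Unambiguous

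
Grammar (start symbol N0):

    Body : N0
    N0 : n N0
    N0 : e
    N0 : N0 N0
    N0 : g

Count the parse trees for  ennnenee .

25

Parse trees for ennnenee (showing first 6 of 25):
  [N0 [N0 e] [N0 n [N0 n [N0 n [N0 [N0 e] [N0 n [N0 [N0 e] [N0 e]]]]]]]]
  [N0 [N0 e] [N0 n [N0 n [N0 n [N0 [N0 e] [N0 [N0 n [N0 e]] [N0 e]]]]]]]
  [N0 [N0 e] [N0 n [N0 n [N0 n [N0 [N0 [N0 e] [N0 n [N0 e]]] [N0 e]]]]]]
  [N0 [N0 e] [N0 n [N0 n [N0 [N0 n [N0 e]] [N0 n [N0 [N0 e] [N0 e]]]]]]]
  [N0 [N0 e] [N0 n [N0 n [N0 [N0 n [N0 e]] [N0 [N0 n [N0 e]] [N0 e]]]]]]
  [N0 [N0 e] [N0 n [N0 n [N0 [N0 n [N0 [N0 e] [N0 n [N0 e]]]] [N0 e]]]]]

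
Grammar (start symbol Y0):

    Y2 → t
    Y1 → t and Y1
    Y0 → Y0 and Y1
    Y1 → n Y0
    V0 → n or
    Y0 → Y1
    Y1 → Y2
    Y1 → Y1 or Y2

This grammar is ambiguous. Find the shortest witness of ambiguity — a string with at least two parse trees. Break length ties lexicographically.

length 1: no string has ≥2 trees
length 2: no string has ≥2 trees
length 3: t and t has 2 parse trees

Two derivations of t and t:
  Y0 ⇒ Y0 and Y1 ⇒ Y1 and Y1 ⇒ Y2 and Y1 ⇒ t and Y1 ⇒ t and Y2 ⇒ t and t
  Y0 ⇒ Y1 ⇒ t and Y1 ⇒ t and Y2 ⇒ t and t

t and t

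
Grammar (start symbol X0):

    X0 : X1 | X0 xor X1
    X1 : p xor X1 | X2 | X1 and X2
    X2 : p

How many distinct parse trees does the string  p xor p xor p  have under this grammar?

Parse trees for p xor p xor p:
  [X0 [X1 p xor [X1 p xor [X1 [X2 p]]]]]
  [X0 [X0 [X1 [X2 p]]] xor [X1 p xor [X1 [X2 p]]]]
  [X0 [X0 [X1 p xor [X1 [X2 p]]]] xor [X1 [X2 p]]]
  [X0 [X0 [X0 [X1 [X2 p]]] xor [X1 [X2 p]]] xor [X1 [X2 p]]]

4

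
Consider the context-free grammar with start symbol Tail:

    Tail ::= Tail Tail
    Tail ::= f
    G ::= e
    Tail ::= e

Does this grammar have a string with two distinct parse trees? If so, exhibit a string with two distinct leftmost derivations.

Ambiguous

Witness: e e e

Derivation 1: Tail ⇒ Tail Tail ⇒ Tail Tail Tail ⇒ e Tail Tail ⇒ e e Tail ⇒ e e e
Derivation 2: Tail ⇒ Tail Tail ⇒ e Tail ⇒ e Tail Tail ⇒ e e Tail ⇒ e e e

Two distinct leftmost derivations for the same string.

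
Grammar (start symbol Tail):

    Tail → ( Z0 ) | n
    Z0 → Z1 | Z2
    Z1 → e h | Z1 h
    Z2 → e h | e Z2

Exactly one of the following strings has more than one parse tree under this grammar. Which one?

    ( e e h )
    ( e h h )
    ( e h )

( e e h ): 1 tree
( e h h ): 1 tree
( e h ): 2 trees

( e h )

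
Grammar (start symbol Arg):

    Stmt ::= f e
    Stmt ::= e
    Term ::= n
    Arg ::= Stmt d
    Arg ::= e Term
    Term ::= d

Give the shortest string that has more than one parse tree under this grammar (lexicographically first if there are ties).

length 2: e d has 2 parse trees

Two derivations of e d:
  Arg ⇒ Stmt d ⇒ e d
  Arg ⇒ e Term ⇒ e d

e d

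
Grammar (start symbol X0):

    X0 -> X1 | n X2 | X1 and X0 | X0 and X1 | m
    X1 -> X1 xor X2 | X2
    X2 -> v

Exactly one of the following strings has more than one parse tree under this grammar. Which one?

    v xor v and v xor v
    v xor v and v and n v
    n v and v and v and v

v xor v and v xor v: 2 trees
v xor v and v and n v: 1 tree
n v and v and v and v: 1 tree

v xor v and v xor v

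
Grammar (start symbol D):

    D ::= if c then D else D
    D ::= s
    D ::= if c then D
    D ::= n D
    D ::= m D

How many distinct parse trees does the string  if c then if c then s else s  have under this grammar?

2

Parse trees for if c then if c then s else s:
  [D if c then [D if c then [D s]] else [D s]]
  [D if c then [D if c then [D s] else [D s]]]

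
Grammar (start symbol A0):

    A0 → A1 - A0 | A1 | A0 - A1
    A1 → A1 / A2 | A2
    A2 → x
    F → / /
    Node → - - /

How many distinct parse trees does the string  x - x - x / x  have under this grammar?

4

Parse trees for x - x - x / x:
  [A0 [A1 [A2 x]] - [A0 [A1 [A2 x]] - [A0 [A1 [A1 [A2 x]] / [A2 x]]]]]
  [A0 [A1 [A2 x]] - [A0 [A0 [A1 [A2 x]]] - [A1 [A1 [A2 x]] / [A2 x]]]]
  [A0 [A0 [A1 [A2 x]] - [A0 [A1 [A2 x]]]] - [A1 [A1 [A2 x]] / [A2 x]]]
  [A0 [A0 [A0 [A1 [A2 x]]] - [A1 [A2 x]]] - [A1 [A1 [A2 x]] / [A2 x]]]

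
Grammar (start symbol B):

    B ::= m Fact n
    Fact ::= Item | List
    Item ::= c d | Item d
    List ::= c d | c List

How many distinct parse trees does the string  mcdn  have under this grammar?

2

Parse trees for mcdn:
  [B m [Fact [Item c d]] n]
  [B m [Fact [List c d]] n]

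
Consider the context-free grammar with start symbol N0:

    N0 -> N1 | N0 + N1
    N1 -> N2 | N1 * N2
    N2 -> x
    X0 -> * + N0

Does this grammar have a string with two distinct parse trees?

Unambiguous

(X0 is unreachable from N0, so its rules don't affect L(N0).) This is a standard precedence ladder (N0 over N1 over N2), with each level left-recursive on its own operator ('+' at N0, '*' at N1). That structure is LR(1), hence unambiguous.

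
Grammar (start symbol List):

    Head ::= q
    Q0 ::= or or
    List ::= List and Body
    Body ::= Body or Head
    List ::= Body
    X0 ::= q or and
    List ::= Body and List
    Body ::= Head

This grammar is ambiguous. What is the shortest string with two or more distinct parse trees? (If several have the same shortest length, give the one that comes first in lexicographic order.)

length 1: no string has ≥2 trees
length 3: q and q has 2 parse trees

Two derivations of q and q:
  List ⇒ List and Body ⇒ Body and Body ⇒ Head and Body ⇒ q and Body ⇒ q and Head ⇒ q and q
  List ⇒ Body and List ⇒ Head and List ⇒ q and List ⇒ q and Body ⇒ q and Head ⇒ q and q

q and q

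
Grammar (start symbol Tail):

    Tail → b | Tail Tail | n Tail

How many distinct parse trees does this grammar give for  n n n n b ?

Parse trees for n n n n b:
  [Tail n [Tail n [Tail n [Tail n [Tail b]]]]]

1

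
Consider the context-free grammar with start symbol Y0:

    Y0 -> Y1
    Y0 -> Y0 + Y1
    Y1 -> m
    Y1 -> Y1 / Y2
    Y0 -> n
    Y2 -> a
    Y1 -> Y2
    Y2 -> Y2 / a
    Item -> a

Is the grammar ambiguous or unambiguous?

Ambiguous

Witness: a / a

Derivation 1: Y0 ⇒ Y1 ⇒ Y1 / Y2 ⇒ Y2 / Y2 ⇒ a / Y2 ⇒ a / a
Derivation 2: Y0 ⇒ Y1 ⇒ Y2 ⇒ Y2 / a ⇒ a / a

Two distinct leftmost derivations for the same string.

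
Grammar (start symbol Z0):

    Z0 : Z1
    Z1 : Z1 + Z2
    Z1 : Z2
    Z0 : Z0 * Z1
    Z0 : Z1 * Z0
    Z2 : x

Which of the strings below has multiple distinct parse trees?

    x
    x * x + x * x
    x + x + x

x: 1 tree
x * x + x * x: 4 trees
x + x + x: 1 tree

x * x + x * x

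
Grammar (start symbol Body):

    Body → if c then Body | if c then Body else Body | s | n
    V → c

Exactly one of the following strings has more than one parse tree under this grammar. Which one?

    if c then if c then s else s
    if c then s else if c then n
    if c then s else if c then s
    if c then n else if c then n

if c then if c then s else s

if c then if c then s else s: 2 trees
if c then s else if c then n: 1 tree
if c then s else if c then s: 1 tree
if c then n else if c then n: 1 tree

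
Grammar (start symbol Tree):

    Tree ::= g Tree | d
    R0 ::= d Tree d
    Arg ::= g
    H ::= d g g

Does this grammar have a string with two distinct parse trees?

Only Tree is reachable from Tree; ignoring the rest: The reachable rules are right-linear with at most one rule per (nonterminal, next-terminal) pair. Each input token forces the next rule, so parsing is deterministic.

Unambiguous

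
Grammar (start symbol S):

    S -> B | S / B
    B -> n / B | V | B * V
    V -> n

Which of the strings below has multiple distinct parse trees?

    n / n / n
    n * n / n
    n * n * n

n / n / n

n / n / n: 4 trees
n * n / n: 1 tree
n * n * n: 1 tree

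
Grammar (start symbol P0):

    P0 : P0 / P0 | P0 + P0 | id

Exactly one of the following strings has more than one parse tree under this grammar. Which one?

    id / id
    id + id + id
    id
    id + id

id / id: 1 tree
id + id + id: 2 trees
id: 1 tree
id + id: 1 tree

id + id + id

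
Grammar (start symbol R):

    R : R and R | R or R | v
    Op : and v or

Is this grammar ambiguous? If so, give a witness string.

Ambiguous

Witness: v and v and v

Derivation 1: R ⇒ R and R ⇒ R and R and R ⇒ v and R and R ⇒ v and v and R ⇒ v and v and v
Derivation 2: R ⇒ R and R ⇒ v and R ⇒ v and R and R ⇒ v and v and R ⇒ v and v and v

Two distinct leftmost derivations for the same string.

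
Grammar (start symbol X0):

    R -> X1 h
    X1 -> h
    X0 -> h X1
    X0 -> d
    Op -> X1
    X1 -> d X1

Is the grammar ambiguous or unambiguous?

Unambiguous

Only X0, X1 are reachable from X0; ignoring the rest: Restricted to the reachable nonterminals, every rule has the form A → t or A → t B, and no two rules for the same A share a first terminal. The grammar encodes a DFA — one run per string.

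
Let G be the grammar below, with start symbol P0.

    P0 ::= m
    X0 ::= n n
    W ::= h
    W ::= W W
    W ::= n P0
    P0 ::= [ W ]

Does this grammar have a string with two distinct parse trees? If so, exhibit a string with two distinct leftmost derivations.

Witness: [ h h h ]

Derivation 1: P0 ⇒ [ W ] ⇒ [ W W ] ⇒ [ h W ] ⇒ [ h W W ] ⇒ [ h h W ] ⇒ [ h h h ]
Derivation 2: P0 ⇒ [ W ] ⇒ [ W W ] ⇒ [ W W W ] ⇒ [ h W W ] ⇒ [ h h W ] ⇒ [ h h h ]

Two distinct leftmost derivations for the same string.

Ambiguous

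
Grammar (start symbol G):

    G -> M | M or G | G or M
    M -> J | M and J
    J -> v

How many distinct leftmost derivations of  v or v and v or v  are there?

Parse trees for v or v and v or v:
  [G [M [J v]] or [G [M [M [J v]] and [J v]] or [G [M [J v]]]]]
  [G [M [J v]] or [G [G [M [M [J v]] and [J v]]] or [M [J v]]]]
  [G [G [M [J v]] or [G [M [M [J v]] and [J v]]]] or [M [J v]]]
  [G [G [G [M [J v]]] or [M [M [J v]] and [J v]]] or [M [J v]]]

4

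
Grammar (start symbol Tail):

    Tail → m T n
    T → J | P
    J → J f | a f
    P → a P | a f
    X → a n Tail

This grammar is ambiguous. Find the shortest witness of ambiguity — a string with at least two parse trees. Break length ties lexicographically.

m a f n

length 4: m a f n has 2 parse trees

Two derivations of m a f n:
  Tail ⇒ m T n ⇒ m J n ⇒ m a f n
  Tail ⇒ m T n ⇒ m P n ⇒ m a f n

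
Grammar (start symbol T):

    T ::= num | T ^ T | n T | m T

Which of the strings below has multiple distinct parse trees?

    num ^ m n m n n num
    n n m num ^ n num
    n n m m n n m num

n n m num ^ n num

num ^ m n m n n num: 1 tree
n n m num ^ n num: 4 trees
n n m m n n m num: 1 tree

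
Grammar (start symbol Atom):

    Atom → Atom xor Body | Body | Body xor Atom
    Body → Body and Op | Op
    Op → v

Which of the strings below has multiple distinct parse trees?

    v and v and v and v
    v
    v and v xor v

v and v and v and v: 1 tree
v: 1 tree
v and v xor v: 2 trees

v and v xor v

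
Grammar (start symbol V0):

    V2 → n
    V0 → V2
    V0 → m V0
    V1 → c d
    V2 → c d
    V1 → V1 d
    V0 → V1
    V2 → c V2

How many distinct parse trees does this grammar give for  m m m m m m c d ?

2

Parse trees for m m m m m m c d:
  [V0 m [V0 m [V0 m [V0 m [V0 m [V0 m [V0 [V2 c d]]]]]]]]
  [V0 m [V0 m [V0 m [V0 m [V0 m [V0 m [V0 [V1 c d]]]]]]]]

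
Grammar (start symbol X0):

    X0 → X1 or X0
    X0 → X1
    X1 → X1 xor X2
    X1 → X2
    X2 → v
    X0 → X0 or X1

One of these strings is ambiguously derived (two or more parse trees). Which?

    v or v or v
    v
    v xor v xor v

v or v or v: 4 trees
v: 1 tree
v xor v xor v: 1 tree

v or v or v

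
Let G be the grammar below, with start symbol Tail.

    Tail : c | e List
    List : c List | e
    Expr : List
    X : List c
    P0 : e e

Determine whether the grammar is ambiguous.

Only Tail, List are reachable from Tail; ignoring the rest: The reachable rules are right-linear with at most one rule per (nonterminal, next-terminal) pair. Each input token forces the next rule, so parsing is deterministic.

Unambiguous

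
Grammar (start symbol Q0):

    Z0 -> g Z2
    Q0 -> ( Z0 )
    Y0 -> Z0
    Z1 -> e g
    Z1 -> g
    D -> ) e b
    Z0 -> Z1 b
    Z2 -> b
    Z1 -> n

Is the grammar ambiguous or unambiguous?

Ambiguous

Witness: ( g b )

Derivation 1: Q0 ⇒ ( Z0 ) ⇒ ( g Z2 ) ⇒ ( g b )
Derivation 2: Q0 ⇒ ( Z0 ) ⇒ ( Z1 b ) ⇒ ( g b )

Two distinct leftmost derivations for the same string.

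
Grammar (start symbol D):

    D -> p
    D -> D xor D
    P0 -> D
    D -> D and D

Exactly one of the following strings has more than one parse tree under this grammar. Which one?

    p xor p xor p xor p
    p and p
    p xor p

p xor p xor p xor p

p xor p xor p xor p: 5 trees
p and p: 1 tree
p xor p: 1 tree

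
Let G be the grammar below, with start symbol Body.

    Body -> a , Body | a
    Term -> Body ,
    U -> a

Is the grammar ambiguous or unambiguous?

(Term, U are unreachable from Body, so their rules don't affect L(Body).) The reachable grammar is A → atom sep A | atom. Each atom is followed by either the separator (recurse) or end-of-string (stop) — no choice point.

Unambiguous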